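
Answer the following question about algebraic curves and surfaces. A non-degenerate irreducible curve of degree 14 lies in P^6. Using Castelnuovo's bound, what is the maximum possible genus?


Castelnuovo's bound: write d - 1 = m(r-1) + epsilon with 0 <= epsilon < r-1.
d - 1 = 14 - 1 = 13
r - 1 = 6 - 1 = 5
13 = 2*5 + 3, so m = 2, epsilon = 3
pi(d, r) = m(m-1)(r-1)/2 + m*epsilon
= 2*1*5/2 + 2*3
= 10/2 + 6
= 5 + 6 = 11

11


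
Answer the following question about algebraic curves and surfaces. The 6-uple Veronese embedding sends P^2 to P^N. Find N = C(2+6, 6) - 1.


The Veronese embedding v_d: P^n -> P^N maps each point to all
degree-d monomials in n+1 homogeneous coordinates.
N = C(n+d, d) - 1
N = C(2+6, 6) - 1
N = C(8, 6) - 1
C(8, 6) = 28
N = 28 - 1 = 27

27


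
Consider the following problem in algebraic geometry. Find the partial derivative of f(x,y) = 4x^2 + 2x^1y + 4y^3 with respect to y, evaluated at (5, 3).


df/dy = 2*x^1 + 3*4*y^2
At (5,3): 2*5^1 + 3*4*3^2
= 10 + 108
= 118

118


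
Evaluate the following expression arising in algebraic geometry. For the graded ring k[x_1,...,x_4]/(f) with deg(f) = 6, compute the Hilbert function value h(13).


For R = k[x_1,...,x_n]/(f) with f homogeneous of degree e:
The Hilbert series is (1 - t^e)/(1 - t)^n.
So h(d) = C(d+n-1, n-1) - C(d-e+n-1, n-1) for d >= e.
With n=4, e=6, d=13:
C(13+4-1, 4-1) = C(16, 3) = 560
C(13-6+4-1, 4-1) = C(10, 3) = 120
h(13) = 560 - 120 = 440

440


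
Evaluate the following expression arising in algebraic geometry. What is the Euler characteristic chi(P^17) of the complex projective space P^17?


The complex projective space P^17 has one cell in each even real dimension 0, 2, ..., 34.
The cohomology groups are H^{2k}(P^17) = Z for k = 0,...,17, and 0 otherwise.
Euler characteristic = sum of Betti numbers = 1 per even-dimensional cohomology group.
chi(P^17) = 17 + 1 = 18

18


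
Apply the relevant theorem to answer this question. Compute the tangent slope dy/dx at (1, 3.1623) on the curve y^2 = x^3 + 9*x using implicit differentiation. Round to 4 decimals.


Using implicit differentiation of y^2 = x^3 + 9*x:
2y * dy/dx = 3x^2 + 9
dy/dx = (3x^2 + 9)/(2y)
Numerator: 3*1^2 + 9 = 12
Denominator: 2*3.1623 = 6.3246
dy/dx = 12/6.3246 = 1.8974

1.8974


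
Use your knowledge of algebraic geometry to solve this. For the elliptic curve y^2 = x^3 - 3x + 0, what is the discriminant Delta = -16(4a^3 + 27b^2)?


Compute each component:
4a^3 = 4*(-3)^3 = 4*(-27) = -108
27b^2 = 27*0^2 = 27*0 = 0
4a^3 + 27b^2 = -108 + 0 = -108
Delta = -16*(-108) = 1728

1728


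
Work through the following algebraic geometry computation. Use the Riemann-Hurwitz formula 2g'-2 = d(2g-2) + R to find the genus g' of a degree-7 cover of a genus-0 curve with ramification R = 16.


Riemann-Hurwitz formula: 2g' - 2 = d(2g - 2) + R
Given: d = 7, g = 0, R = 16
2g' - 2 = 7*(2*0 - 2) + 16
2g' - 2 = 7*(-2) + 16
2g' - 2 = -14 + 16 = 2
2g' = 4
g' = 2

2


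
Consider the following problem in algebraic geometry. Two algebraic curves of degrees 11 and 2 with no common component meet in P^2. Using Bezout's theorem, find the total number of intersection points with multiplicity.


Bezout's theorem states the intersection count equals the product of degrees.
Intersection count = 11 * 2 = 22

22


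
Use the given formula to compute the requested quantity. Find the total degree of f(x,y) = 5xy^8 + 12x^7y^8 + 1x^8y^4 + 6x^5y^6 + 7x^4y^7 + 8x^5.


Examine each term for its total degree (sum of exponents).
  Term '5xy^8' has total degree 1+8 = 9.
  Term '12x^7y^8' has total degree 7+8 = 15.
  Term '1x^8y^4' has total degree 8+4 = 12.
  Term '6x^5y^6' has total degree 5+6 = 11.
  Term '7x^4y^7' has total degree 4+7 = 11.
  Term '8x^5' has total degree 5+0 = 5.
The maximum total degree among all terms is 15.

15


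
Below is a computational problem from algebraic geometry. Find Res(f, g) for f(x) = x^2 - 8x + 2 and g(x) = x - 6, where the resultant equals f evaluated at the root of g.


For Res(f, x - c), we evaluate f at x = c.
f(6) = 6^2 - 8*6 + 2
= 36 - 48 + 2
= -12 + 2 = -10
Res(f, g) = -10

-10


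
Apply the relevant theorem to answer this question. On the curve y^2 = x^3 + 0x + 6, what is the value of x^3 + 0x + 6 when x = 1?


Compute x^3 + 0x + 6 at x = 1:
x^3 = 1^3 = 1
0*x = 0*1 = 0
Sum: 1 + 0 + 6 = 7

7


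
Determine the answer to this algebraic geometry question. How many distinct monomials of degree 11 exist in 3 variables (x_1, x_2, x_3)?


The number of degree-11 monomials in 3 variables is C(d+n-1, n-1).
= C(11+3-1, 3-1) = C(13, 2)
= 78

78


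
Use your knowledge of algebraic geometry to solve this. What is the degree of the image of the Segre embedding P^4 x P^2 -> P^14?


The degree of the Segre variety P^4 x P^2 is C(m+n, m).
= C(6, 4)
= 15

15


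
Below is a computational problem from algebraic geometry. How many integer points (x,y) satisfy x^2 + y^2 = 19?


Systematically check integer values of x where x^2 <= 19.
For each valid x, check if 19 - x^2 is a perfect square.
Total integer solutions found: 0

0


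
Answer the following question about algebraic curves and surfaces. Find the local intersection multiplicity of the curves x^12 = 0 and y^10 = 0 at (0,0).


The intersection multiplicity of V(x^a) and V(y^b) at the origin is:
I(O; V(x^12), V(y^10)) = dim_k(k[x,y]/(x^12, y^10))
A basis for k[x,y]/(x^12, y^10) is the set of monomials x^i * y^j
where 0 <= i < 12 and 0 <= j < 10.
The number of such monomials is 12 * 10 = 120

120


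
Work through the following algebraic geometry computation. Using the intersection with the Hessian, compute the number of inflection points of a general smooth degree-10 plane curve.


For a general smooth plane curve C of degree d, the inflection points are
the intersection of C with its Hessian curve, which has degree 3(d-2).
By Bezout, the total intersection number is d * 3(d-2) = 10 * 24 = 240.
For a general curve every flex is ordinary, so each contributes
multiplicity 1 to C·Hess(C), and the number of distinct inflection
points is 3d(d-2).
Inflection points = 3*10*(10-2) = 3*10*8 = 240

240


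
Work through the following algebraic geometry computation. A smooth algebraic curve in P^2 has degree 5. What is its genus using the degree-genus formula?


Using the genus formula for smooth plane curves:
g = (d-1)(d-2)/2
g = (5-1)(5-2)/2
g = 4*3/2
g = 12/2 = 6

6


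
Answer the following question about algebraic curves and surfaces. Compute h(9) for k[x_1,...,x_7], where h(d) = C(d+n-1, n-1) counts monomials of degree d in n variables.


The Hilbert function for the polynomial ring in 7 variables is:
h(d) = C(d+n-1, n-1)
h(9) = C(9+7-1, 7-1) = C(15, 6)
= 15! / (6! * 9!)
= 5005

5005


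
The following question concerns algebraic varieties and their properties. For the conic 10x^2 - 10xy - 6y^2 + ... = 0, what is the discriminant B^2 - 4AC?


The discriminant of a conic Ax^2 + Bxy + Cy^2 + ... = 0 is B^2 - 4AC.
B^2 = (-10)^2 = 100
4AC = 4*10*(-6) = -240
Discriminant = 100 + 240 = 340

340


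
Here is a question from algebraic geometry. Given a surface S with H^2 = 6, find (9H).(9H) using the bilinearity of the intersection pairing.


Using bilinearity of the intersection pairing on a surface S:
(aH).(bH) = ab * (H.H)
We have H^2 = 6.
D.E = (9H).(9H) = 9*9*6
= 81*6
= 486

486


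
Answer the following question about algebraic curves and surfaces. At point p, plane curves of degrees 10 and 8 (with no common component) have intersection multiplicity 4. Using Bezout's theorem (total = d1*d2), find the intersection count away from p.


By Bezout's theorem, the total intersection number is d1 * d2.
Total = 10 * 8 = 80
Intersection multiplicity at p = 4
Remaining intersections = 80 - 4 = 76

76


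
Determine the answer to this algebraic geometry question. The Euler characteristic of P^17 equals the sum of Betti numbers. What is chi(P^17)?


The complex projective space P^17 has one cell in each even real dimension 0, 2, ..., 34.
The cohomology groups are H^{2k}(P^17) = Z for k = 0,...,17, and 0 otherwise.
Euler characteristic = sum of Betti numbers = 1 per even-dimensional cohomology group.
chi(P^17) = 17 + 1 = 18

18


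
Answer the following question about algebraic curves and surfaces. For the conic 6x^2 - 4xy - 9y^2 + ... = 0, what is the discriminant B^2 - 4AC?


The discriminant of a conic Ax^2 + Bxy + Cy^2 + ... = 0 is B^2 - 4AC.
B^2 = (-4)^2 = 16
4AC = 4*6*(-9) = -216
Discriminant = 16 + 216 = 232

232


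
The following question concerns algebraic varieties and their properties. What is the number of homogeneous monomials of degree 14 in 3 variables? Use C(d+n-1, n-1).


The number of degree-14 monomials in 3 variables is C(d+n-1, n-1).
= C(14+3-1, 3-1) = C(16, 2)
= 120

120


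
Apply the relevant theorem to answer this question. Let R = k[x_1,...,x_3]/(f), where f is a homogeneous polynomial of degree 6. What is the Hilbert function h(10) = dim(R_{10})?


For R = k[x_1,...,x_n]/(f) with f homogeneous of degree e:
The Hilbert series is (1 - t^e)/(1 - t)^n.
So h(d) = C(d+n-1, n-1) - C(d-e+n-1, n-1) for d >= e.
With n=3, e=6, d=10:
C(10+3-1, 3-1) = C(12, 2) = 66
C(10-6+3-1, 3-1) = C(6, 2) = 15
h(10) = 66 - 15 = 51

51


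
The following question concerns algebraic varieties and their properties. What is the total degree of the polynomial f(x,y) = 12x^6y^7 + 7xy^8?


Examine each term for its total degree (sum of exponents).
  Term '12x^6y^7' has total degree 6+7 = 13.
  Term '7xy^8' has total degree 1+8 = 9.
The maximum total degree among all terms is 13.

13


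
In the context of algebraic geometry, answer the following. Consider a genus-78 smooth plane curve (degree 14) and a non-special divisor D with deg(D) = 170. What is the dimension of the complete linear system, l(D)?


First, compute the genus of a smooth plane curve of degree 14:
g = (d-1)(d-2)/2 = (14-1)(14-2)/2 = 78
For a non-special divisor D (i.e., h^1(D) = 0), Riemann-Roch gives:
l(D) = deg(D) - g + 1
Since deg(D) = 170 >= 2g - 1 = 155, D is non-special.
l(D) = 170 - 78 + 1 = 93

93


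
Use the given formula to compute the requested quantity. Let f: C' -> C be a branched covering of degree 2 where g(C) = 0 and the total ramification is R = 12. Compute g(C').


Riemann-Hurwitz formula: 2g' - 2 = d(2g - 2) + R
Given: d = 2, g = 0, R = 12
2g' - 2 = 2*(2*0 - 2) + 12
2g' - 2 = 2*(-2) + 12
2g' - 2 = -4 + 12 = 8
2g' = 10
g' = 5

5


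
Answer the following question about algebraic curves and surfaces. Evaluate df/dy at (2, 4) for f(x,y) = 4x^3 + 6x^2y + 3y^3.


df/dy = 6*x^2 + 3*3*y^2
At (2,4): 6*2^2 + 3*3*4^2
= 24 + 144
= 168

168


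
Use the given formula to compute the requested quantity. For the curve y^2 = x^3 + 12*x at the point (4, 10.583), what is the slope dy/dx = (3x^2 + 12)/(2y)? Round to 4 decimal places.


Using implicit differentiation of y^2 = x^3 + 12*x:
2y * dy/dx = 3x^2 + 12
dy/dx = (3x^2 + 12)/(2y)
Numerator: 3*4^2 + 12 = 60
Denominator: 2*10.583 = 21.166
dy/dx = 60/21.166 = 2.8347

2.8347


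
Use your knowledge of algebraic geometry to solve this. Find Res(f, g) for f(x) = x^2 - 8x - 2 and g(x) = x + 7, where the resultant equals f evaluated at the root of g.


For Res(f, x - c), we evaluate f at x = c.
f(-7) = (-7)^2 - 8*(-7) - 2
= 49 + 56 - 2
= 105 - 2 = 103
Res(f, g) = 103

103


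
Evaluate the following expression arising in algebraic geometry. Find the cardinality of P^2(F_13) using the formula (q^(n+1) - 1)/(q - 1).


P^2(F_13) has (q^(n+1) - 1)/(q - 1) points.
= 13^2 + 13^1 + 13^0
= 169 + 13 + 1
= 183

183


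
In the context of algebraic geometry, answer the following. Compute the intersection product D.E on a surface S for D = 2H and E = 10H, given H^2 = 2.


Using bilinearity of the intersection pairing on a surface S:
(aH).(bH) = ab * (H.H)
We have H^2 = 2.
D.E = (2H).(10H) = 2*10*2
= 20*2
= 40

40


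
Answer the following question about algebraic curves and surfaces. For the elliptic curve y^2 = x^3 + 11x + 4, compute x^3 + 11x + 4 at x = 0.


Compute x^3 + 11x + 4 at x = 0:
x^3 = 0^3 = 0
11*x = 11*0 = 0
Sum: 0 + 0 + 4 = 4

4


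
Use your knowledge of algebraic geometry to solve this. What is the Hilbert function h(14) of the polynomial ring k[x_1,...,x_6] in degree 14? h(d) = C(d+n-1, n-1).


The Hilbert function for the polynomial ring in 6 variables is:
h(d) = C(d+n-1, n-1)
h(14) = C(14+6-1, 6-1) = C(19, 5)
= 19! / (5! * 14!)
= 11628

11628


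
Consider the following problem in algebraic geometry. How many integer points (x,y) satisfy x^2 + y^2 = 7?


Systematically check integer values of x where x^2 <= 7.
For each valid x, check if 7 - x^2 is a perfect square.
Total integer solutions found: 0

0


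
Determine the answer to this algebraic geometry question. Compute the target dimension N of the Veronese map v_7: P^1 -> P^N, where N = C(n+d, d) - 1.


The Veronese embedding v_d: P^n -> P^N maps each point to all
degree-d monomials in n+1 homogeneous coordinates.
N = C(n+d, d) - 1
N = C(1+7, 7) - 1
N = C(8, 7) - 1
C(8, 7) = 8
N = 8 - 1 = 7

7


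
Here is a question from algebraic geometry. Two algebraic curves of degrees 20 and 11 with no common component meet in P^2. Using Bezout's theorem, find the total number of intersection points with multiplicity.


Bezout's theorem states the intersection count equals the product of degrees.
Intersection count = 20 * 11 = 220

220


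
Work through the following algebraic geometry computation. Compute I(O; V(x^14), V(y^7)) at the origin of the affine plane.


The intersection multiplicity of V(x^a) and V(y^b) at the origin is:
I(O; V(x^14), V(y^7)) = dim_k(k[x,y]/(x^14, y^7))
A basis for k[x,y]/(x^14, y^7) is the set of monomials x^i * y^j
where 0 <= i < 14 and 0 <= j < 7.
The number of such monomials is 14 * 7 = 98

98


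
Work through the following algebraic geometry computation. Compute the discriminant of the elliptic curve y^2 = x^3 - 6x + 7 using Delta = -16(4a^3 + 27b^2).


Compute each component:
4a^3 = 4*(-6)^3 = 4*(-216) = -864
27b^2 = 27*7^2 = 27*49 = 1323
4a^3 + 27b^2 = -864 + 1323 = 459
Delta = -16*459 = -7344

-7344


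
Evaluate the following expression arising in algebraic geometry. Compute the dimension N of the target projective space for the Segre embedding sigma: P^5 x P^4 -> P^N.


The Segre embedding maps P^m x P^n into P^N via
all products of coordinates from each factor.
N = (m+1)(n+1) - 1
N = (5+1)(4+1) - 1
N = 6*5 - 1
N = 30 - 1 = 29

29


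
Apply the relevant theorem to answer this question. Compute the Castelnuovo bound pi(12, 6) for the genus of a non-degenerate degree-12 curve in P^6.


Castelnuovo's bound: write d - 1 = m(r-1) + epsilon with 0 <= epsilon < r-1.
d - 1 = 12 - 1 = 11
r - 1 = 6 - 1 = 5
11 = 2*5 + 1, so m = 2, epsilon = 1
pi(d, r) = m(m-1)(r-1)/2 + m*epsilon
= 2*1*5/2 + 2*1
= 10/2 + 2
= 5 + 2 = 7

7


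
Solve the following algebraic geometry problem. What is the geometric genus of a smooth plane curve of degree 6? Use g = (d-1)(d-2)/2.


Using the genus formula for smooth plane curves:
g = (d-1)(d-2)/2
g = (6-1)(6-2)/2
g = 5*4/2
g = 20/2 = 10

10


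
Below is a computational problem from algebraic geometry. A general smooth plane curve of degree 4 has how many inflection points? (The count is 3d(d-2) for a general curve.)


For a general smooth plane curve C of degree d, the inflection points are
the intersection of C with its Hessian curve, which has degree 3(d-2).
By Bezout, the total intersection number is d * 3(d-2) = 4 * 6 = 24.
For a general curve every flex is ordinary, so each contributes
multiplicity 1 to C·Hess(C), and the number of distinct inflection
points is 3d(d-2).
Inflection points = 3*4*(4-2) = 3*4*2 = 24

24


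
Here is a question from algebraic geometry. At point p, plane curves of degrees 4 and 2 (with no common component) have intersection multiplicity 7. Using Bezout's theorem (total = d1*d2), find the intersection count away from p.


By Bezout's theorem, the total intersection number is d1 * d2.
Total = 4 * 2 = 8
Intersection multiplicity at p = 7
Remaining intersections = 8 - 7 = 1

1


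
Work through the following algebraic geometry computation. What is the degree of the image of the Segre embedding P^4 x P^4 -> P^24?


The degree of the Segre variety P^4 x P^4 is C(m+n, m).
= C(8, 4)
= 70

70


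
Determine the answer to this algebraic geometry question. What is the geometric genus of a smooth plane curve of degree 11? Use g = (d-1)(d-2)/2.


Using the genus formula for smooth plane curves:
g = (d-1)(d-2)/2
g = (11-1)(11-2)/2
g = 10*9/2
g = 90/2 = 45

45


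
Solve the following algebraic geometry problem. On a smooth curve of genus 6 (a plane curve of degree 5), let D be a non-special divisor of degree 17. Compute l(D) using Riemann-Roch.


First, compute the genus of a smooth plane curve of degree 5:
g = (d-1)(d-2)/2 = (5-1)(5-2)/2 = 6
For a non-special divisor D (i.e., h^1(D) = 0), Riemann-Roch gives:
l(D) = deg(D) - g + 1
Since deg(D) = 17 >= 2g - 1 = 11, D is non-special.
l(D) = 17 - 6 + 1 = 12

12


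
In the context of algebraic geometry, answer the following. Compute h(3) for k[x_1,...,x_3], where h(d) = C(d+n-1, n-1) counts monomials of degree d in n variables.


The Hilbert function for the polynomial ring in 3 variables is:
h(d) = C(d+n-1, n-1)
h(3) = C(3+3-1, 3-1) = C(5, 2)
= 5! / (2! * 3!)
= 10

10


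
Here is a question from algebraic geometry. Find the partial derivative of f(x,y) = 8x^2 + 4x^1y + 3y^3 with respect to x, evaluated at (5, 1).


df/dx = 2*8*x^1 + 1*4*x^0*y
At (5,1): 2*8*5^1 + 1*4*5^0*1
= 80 + 4
= 84

84


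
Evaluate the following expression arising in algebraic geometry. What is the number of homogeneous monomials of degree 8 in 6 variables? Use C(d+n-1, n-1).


The number of degree-8 monomials in 6 variables is C(d+n-1, n-1).
= C(8+6-1, 6-1) = C(13, 5)
= 1287

1287


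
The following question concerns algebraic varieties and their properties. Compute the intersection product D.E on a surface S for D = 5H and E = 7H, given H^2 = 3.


Using bilinearity of the intersection pairing on a surface S:
(aH).(bH) = ab * (H.H)
We have H^2 = 3.
D.E = (5H).(7H) = 5*7*3
= 35*3
= 105

105


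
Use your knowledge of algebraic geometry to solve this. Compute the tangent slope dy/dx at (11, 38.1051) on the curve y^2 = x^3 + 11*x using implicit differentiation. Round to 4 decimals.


Using implicit differentiation of y^2 = x^3 + 11*x:
2y * dy/dx = 3x^2 + 11
dy/dx = (3x^2 + 11)/(2y)
Numerator: 3*11^2 + 11 = 374
Denominator: 2*38.1051 = 76.2102
dy/dx = 374/76.2102 = 4.9075

4.9075


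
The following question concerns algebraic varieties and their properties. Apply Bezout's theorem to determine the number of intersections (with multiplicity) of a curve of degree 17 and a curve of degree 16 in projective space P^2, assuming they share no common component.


Bezout's theorem states the intersection count equals the product of degrees.
Intersection count = 17 * 16 = 272

272


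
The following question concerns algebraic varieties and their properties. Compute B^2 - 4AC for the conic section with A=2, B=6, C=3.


The discriminant of a conic Ax^2 + Bxy + Cy^2 + ... = 0 is B^2 - 4AC.
B^2 = 6^2 = 36
4AC = 4*2*3 = 24
Discriminant = 36 - 24 = 12

12


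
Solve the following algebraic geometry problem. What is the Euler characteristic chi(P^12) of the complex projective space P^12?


The complex projective space P^12 has one cell in each even real dimension 0, 2, ..., 24.
The cohomology groups are H^{2k}(P^12) = Z for k = 0,...,12, and 0 otherwise.
Euler characteristic = sum of Betti numbers = 1 per even-dimensional cohomology group.
chi(P^12) = 12 + 1 = 13

13


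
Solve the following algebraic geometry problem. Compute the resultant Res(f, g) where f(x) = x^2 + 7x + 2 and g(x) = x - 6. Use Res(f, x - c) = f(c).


For Res(f, x - c), we evaluate f at x = c.
f(6) = 6^2 + 7*6 + 2
= 36 + 42 + 2
= 78 + 2 = 80
Res(f, g) = 80

80


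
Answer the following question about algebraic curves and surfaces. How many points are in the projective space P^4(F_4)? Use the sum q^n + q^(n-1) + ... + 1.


P^4(F_4) has (q^(n+1) - 1)/(q - 1) points.
= 4^4 + 4^3 + 4^2 + 4^1 + 4^0
= 256 + 64 + 16 + 4 + 1
= 341

341


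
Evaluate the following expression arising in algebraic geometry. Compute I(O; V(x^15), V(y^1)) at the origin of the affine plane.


The intersection multiplicity of V(x^a) and V(y^b) at the origin is:
I(O; V(x^15), V(y^1)) = dim_k(k[x,y]/(x^15, y^1))
A basis for k[x,y]/(x^15, y^1) is the set of monomials x^i * y^j
where 0 <= i < 15 and 0 <= j < 1.
The number of such monomials is 15 * 1 = 15

15


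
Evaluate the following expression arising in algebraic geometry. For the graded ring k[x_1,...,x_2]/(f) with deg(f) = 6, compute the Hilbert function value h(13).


For R = k[x_1,...,x_n]/(f) with f homogeneous of degree e:
The Hilbert series is (1 - t^e)/(1 - t)^n.
So h(d) = C(d+n-1, n-1) - C(d-e+n-1, n-1) for d >= e.
With n=2, e=6, d=13:
C(13+2-1, 2-1) = C(14, 1) = 14
C(13-6+2-1, 2-1) = C(8, 1) = 8
h(13) = 14 - 8 = 6

6


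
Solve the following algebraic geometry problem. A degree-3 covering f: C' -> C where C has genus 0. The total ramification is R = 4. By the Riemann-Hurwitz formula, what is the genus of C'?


Riemann-Hurwitz formula: 2g' - 2 = d(2g - 2) + R
Given: d = 3, g = 0, R = 4
2g' - 2 = 3*(2*0 - 2) + 4
2g' - 2 = 3*(-2) + 4
2g' - 2 = -6 + 4 = -2
2g' = 0
g' = 0

0


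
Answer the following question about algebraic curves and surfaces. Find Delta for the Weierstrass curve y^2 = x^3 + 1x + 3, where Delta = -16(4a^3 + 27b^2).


Compute each component:
4a^3 = 4*1^3 = 4*1 = 4
27b^2 = 27*3^2 = 27*9 = 243
4a^3 + 27b^2 = 4 + 243 = 247
Delta = -16*247 = -3952

-3952


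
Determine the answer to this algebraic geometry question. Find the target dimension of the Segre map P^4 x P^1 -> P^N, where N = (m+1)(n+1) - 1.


The Segre embedding maps P^m x P^n into P^N via
all products of coordinates from each factor.
N = (m+1)(n+1) - 1
N = (4+1)(1+1) - 1
N = 5*2 - 1
N = 10 - 1 = 9

9


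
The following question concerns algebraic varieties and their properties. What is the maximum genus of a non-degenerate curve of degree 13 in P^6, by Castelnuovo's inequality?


Castelnuovo's bound: write d - 1 = m(r-1) + epsilon with 0 <= epsilon < r-1.
d - 1 = 13 - 1 = 12
r - 1 = 6 - 1 = 5
12 = 2*5 + 2, so m = 2, epsilon = 2
pi(d, r) = m(m-1)(r-1)/2 + m*epsilon
= 2*1*5/2 + 2*2
= 10/2 + 4
= 5 + 4 = 9

9


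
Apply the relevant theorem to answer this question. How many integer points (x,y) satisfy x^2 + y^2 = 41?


Systematically check integer values of x where x^2 <= 41.
For each valid x, check if 41 - x^2 is a perfect square.
x=4: 41 - 16 = 25, sqrt = 5 (valid)
x=5: 41 - 25 = 16, sqrt = 4 (valid)
Total integer solutions found: 8

8


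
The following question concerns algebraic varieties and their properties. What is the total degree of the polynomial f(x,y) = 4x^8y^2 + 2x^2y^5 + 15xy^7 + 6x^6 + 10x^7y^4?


Examine each term for its total degree (sum of exponents).
  Term '4x^8y^2' has total degree 8+2 = 10.
  Term '2x^2y^5' has total degree 2+5 = 7.
  Term '15xy^7' has total degree 1+7 = 8.
  Term '6x^6' has total degree 6+0 = 6.
  Term '10x^7y^4' has total degree 7+4 = 11.
The maximum total degree among all terms is 11.

11


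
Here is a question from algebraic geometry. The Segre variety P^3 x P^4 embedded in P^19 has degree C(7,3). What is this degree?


The degree of the Segre variety P^3 x P^4 is C(m+n, m).
= C(7, 3)
= 35

35


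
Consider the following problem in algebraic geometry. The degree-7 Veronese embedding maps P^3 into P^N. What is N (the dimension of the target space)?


The Veronese embedding v_d: P^n -> P^N maps each point to all
degree-d monomials in n+1 homogeneous coordinates.
N = C(n+d, d) - 1
N = C(3+7, 7) - 1
N = C(10, 7) - 1
C(10, 7) = 120
N = 120 - 1 = 119

119


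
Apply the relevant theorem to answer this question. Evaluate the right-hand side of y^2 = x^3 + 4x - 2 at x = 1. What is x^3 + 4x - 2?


Compute x^3 + 4x - 2 at x = 1:
x^3 = 1^3 = 1
4*x = 4*1 = 4
Sum: 1 + 4 - 2 = 3

3


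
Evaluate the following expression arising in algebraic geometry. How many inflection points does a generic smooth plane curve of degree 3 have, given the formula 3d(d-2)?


For a general smooth plane curve C of degree d, the inflection points are
the intersection of C with its Hessian curve, which has degree 3(d-2).
By Bezout, the total intersection number is d * 3(d-2) = 3 * 3 = 9.
For a general curve every flex is ordinary, so each contributes
multiplicity 1 to C·Hess(C), and the number of distinct inflection
points is 3d(d-2).
Inflection points = 3*3*(3-2) = 3*3*1 = 9

9


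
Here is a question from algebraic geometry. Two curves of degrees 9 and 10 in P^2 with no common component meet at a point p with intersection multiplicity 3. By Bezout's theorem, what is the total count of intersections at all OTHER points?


By Bezout's theorem, the total intersection number is d1 * d2.
Total = 9 * 10 = 90
Intersection multiplicity at p = 3
Remaining intersections = 90 - 3 = 87

87


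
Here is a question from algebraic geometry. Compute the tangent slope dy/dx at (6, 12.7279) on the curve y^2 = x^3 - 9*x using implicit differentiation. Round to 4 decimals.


Using implicit differentiation of y^2 = x^3 - 9*x:
2y * dy/dx = 3x^2 - 9
dy/dx = (3x^2 - 9)/(2y)
Numerator: 3*6^2 - 9 = 99
Denominator: 2*12.7279 = 25.4558
dy/dx = 99/25.4558 = 3.8891

3.8891


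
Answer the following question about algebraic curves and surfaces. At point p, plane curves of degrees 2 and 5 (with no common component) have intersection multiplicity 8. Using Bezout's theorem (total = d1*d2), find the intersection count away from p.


By Bezout's theorem, the total intersection number is d1 * d2.
Total = 2 * 5 = 10
Intersection multiplicity at p = 8
Remaining intersections = 10 - 8 = 2

2


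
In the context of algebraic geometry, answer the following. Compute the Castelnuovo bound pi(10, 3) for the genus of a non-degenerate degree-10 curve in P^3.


Castelnuovo's bound: write d - 1 = m(r-1) + epsilon with 0 <= epsilon < r-1.
d - 1 = 10 - 1 = 9
r - 1 = 3 - 1 = 2
9 = 4*2 + 1, so m = 4, epsilon = 1
pi(d, r) = m(m-1)(r-1)/2 + m*epsilon
= 4*3*2/2 + 4*1
= 24/2 + 4
= 12 + 4 = 16

16


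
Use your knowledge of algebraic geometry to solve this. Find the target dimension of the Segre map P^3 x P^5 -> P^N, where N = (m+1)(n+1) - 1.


The Segre embedding maps P^m x P^n into P^N via
all products of coordinates from each factor.
N = (m+1)(n+1) - 1
N = (3+1)(5+1) - 1
N = 4*6 - 1
N = 24 - 1 = 23

23


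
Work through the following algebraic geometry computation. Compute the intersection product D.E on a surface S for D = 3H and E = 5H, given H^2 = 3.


Using bilinearity of the intersection pairing on a surface S:
(aH).(bH) = ab * (H.H)
We have H^2 = 3.
D.E = (3H).(5H) = 3*5*3
= 15*3
= 45

45


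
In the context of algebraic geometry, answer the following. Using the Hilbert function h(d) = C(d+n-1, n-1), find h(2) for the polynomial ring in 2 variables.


The Hilbert function for the polynomial ring in 2 variables is:
h(d) = C(d+n-1, n-1)
h(2) = C(2+2-1, 2-1) = C(3, 1)
= 3! / (1! * 2!)
= 3

3


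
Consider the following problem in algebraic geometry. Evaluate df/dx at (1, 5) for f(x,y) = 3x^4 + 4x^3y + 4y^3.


df/dx = 4*3*x^3 + 3*4*x^2*y
At (1,5): 4*3*1^3 + 3*4*1^2*5
= 12 + 60
= 72

72


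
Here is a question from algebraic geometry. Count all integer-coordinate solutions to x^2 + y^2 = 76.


Systematically check integer values of x where x^2 <= 76.
For each valid x, check if 76 - x^2 is a perfect square.
Total integer solutions found: 0

0


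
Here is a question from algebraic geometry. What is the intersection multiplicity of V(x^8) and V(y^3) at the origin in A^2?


The intersection multiplicity of V(x^a) and V(y^b) at the origin is:
I(O; V(x^8), V(y^3)) = dim_k(k[x,y]/(x^8, y^3))
A basis for k[x,y]/(x^8, y^3) is the set of monomials x^i * y^j
where 0 <= i < 8 and 0 <= j < 3.
The number of such monomials is 8 * 3 = 24

24


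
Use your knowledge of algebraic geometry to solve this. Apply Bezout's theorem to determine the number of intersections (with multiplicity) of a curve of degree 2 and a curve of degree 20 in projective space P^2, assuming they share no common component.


Bezout's theorem states the intersection count equals the product of degrees.
Intersection count = 2 * 20 = 40

40


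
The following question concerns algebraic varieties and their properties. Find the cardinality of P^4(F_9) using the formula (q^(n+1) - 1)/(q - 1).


P^4(F_9) has (q^(n+1) - 1)/(q - 1) points.
= 9^4 + 9^3 + 9^2 + 9^1 + 9^0
= 6561 + 729 + 81 + 9 + 1
= 7381

7381


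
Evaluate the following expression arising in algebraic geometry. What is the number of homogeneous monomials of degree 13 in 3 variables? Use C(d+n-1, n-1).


The number of degree-13 monomials in 3 variables is C(d+n-1, n-1).
= C(13+3-1, 3-1) = C(15, 2)
= 105

105


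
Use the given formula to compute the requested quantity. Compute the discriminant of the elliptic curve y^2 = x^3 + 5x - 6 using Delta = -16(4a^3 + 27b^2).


Compute each component:
4a^3 = 4*5^3 = 4*125 = 500
27b^2 = 27*(-6)^2 = 27*36 = 972
4a^3 + 27b^2 = 500 + 972 = 1472
Delta = -16*1472 = -23552

-23552


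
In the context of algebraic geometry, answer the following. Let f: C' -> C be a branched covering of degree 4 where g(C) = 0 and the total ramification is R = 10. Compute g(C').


Riemann-Hurwitz formula: 2g' - 2 = d(2g - 2) + R
Given: d = 4, g = 0, R = 10
2g' - 2 = 4*(2*0 - 2) + 10
2g' - 2 = 4*(-2) + 10
2g' - 2 = -8 + 10 = 2
2g' = 4
g' = 2

2


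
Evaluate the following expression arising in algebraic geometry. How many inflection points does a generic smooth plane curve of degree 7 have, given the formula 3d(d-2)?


For a general smooth plane curve C of degree d, the inflection points are
the intersection of C with its Hessian curve, which has degree 3(d-2).
By Bezout, the total intersection number is d * 3(d-2) = 7 * 15 = 105.
For a general curve every flex is ordinary, so each contributes
multiplicity 1 to C·Hess(C), and the number of distinct inflection
points is 3d(d-2).
Inflection points = 3*7*(7-2) = 3*7*5 = 105

105


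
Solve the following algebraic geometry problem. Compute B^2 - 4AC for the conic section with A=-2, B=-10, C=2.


The discriminant of a conic Ax^2 + Bxy + Cy^2 + ... = 0 is B^2 - 4AC.
B^2 = (-10)^2 = 100
4AC = 4*(-2)*2 = -16
Discriminant = 100 + 16 = 116

116


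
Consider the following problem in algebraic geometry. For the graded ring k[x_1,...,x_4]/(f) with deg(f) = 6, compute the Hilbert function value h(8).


For R = k[x_1,...,x_n]/(f) with f homogeneous of degree e:
The Hilbert series is (1 - t^e)/(1 - t)^n.
So h(d) = C(d+n-1, n-1) - C(d-e+n-1, n-1) for d >= e.
With n=4, e=6, d=8:
C(8+4-1, 4-1) = C(11, 3) = 165
C(8-6+4-1, 4-1) = C(5, 3) = 10
h(8) = 165 - 10 = 155

155


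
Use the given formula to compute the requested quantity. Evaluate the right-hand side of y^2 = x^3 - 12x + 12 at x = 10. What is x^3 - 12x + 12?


Compute x^3 - 12x + 12 at x = 10:
x^3 = 10^3 = 1000
(-12)*x = (-12)*10 = -120
Sum: 1000 - 120 + 12 = 892

892


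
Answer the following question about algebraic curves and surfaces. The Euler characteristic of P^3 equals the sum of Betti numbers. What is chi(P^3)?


The complex projective space P^3 has one cell in each even real dimension 0, 2, ..., 6.
The cohomology groups are H^{2k}(P^3) = Z for k = 0,...,3, and 0 otherwise.
Euler characteristic = sum of Betti numbers = 1 per even-dimensional cohomology group.
chi(P^3) = 3 + 1 = 4

4


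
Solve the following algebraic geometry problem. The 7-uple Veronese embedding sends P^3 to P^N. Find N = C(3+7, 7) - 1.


The Veronese embedding v_d: P^n -> P^N maps each point to all
degree-d monomials in n+1 homogeneous coordinates.
N = C(n+d, d) - 1
N = C(3+7, 7) - 1
N = C(10, 7) - 1
C(10, 7) = 120
N = 120 - 1 = 119

119


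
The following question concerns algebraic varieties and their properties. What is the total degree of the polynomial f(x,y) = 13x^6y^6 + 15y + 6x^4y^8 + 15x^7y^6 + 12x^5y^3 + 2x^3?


Examine each term for its total degree (sum of exponents).
  Term '13x^6y^6' has total degree 6+6 = 12.
  Term '15y' has total degree 0+1 = 1.
  Term '6x^4y^8' has total degree 4+8 = 12.
  Term '15x^7y^6' has total degree 7+6 = 13.
  Term '12x^5y^3' has total degree 5+3 = 8.
  Term '2x^3' has total degree 3+0 = 3.
The maximum total degree among all terms is 13.

13


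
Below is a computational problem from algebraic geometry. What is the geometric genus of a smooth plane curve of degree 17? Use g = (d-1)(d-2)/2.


Using the genus formula for smooth plane curves:
g = (d-1)(d-2)/2
g = (17-1)(17-2)/2
g = 16*15/2
g = 240/2 = 120

120


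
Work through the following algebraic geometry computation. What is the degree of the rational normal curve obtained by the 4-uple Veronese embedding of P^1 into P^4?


The rational normal curve in P^4 is the image of P^1 under the 4-uple Veronese.
A general hyperplane in P^4 pulls back to a degree-4 form on P^1, which has 4 zeros,
so the curve meets a general hyperplane in 4 points. Degree = 4.

4


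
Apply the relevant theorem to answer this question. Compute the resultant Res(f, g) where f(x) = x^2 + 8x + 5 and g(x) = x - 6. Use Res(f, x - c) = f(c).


For Res(f, x - c), we evaluate f at x = c.
f(6) = 6^2 + 8*6 + 5
= 36 + 48 + 5
= 84 + 5 = 89
Res(f, g) = 89

89


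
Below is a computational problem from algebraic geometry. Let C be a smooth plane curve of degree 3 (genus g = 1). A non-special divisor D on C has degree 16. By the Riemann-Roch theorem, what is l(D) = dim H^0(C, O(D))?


First, compute the genus of a smooth plane curve of degree 3:
g = (d-1)(d-2)/2 = (3-1)(3-2)/2 = 1
For a non-special divisor D (i.e., h^1(D) = 0), Riemann-Roch gives:
l(D) = deg(D) - g + 1
Since deg(D) = 16 >= 2g - 1 = 1, D is non-special.
l(D) = 16 - 1 + 1 = 16

16


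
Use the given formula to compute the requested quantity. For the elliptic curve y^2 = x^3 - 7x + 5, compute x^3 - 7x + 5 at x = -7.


Compute x^3 - 7x + 5 at x = -7:
x^3 = (-7)^3 = -343
(-7)*x = (-7)*(-7) = 49
Sum: -343 + 49 + 5 = -289

-289


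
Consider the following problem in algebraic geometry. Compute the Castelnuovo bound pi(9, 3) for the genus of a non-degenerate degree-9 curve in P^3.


Castelnuovo's bound: write d - 1 = m(r-1) + epsilon with 0 <= epsilon < r-1.
d - 1 = 9 - 1 = 8
r - 1 = 3 - 1 = 2
8 = 4*2 + 0, so m = 4, epsilon = 0
pi(d, r) = m(m-1)(r-1)/2 + m*epsilon
= 4*3*2/2 + 4*0
= 24/2 + 0
= 12 + 0 = 12

12


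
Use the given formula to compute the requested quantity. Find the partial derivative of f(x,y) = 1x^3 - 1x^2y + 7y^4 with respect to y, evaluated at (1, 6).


df/dy = (-1)*x^2 + 4*7*y^3
At (1,6): (-1)*1^2 + 4*7*6^3
= -1 + 6048
= 6047

6047


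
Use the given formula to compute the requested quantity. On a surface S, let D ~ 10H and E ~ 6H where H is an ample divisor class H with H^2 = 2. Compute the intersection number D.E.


Using bilinearity of the intersection pairing on a surface S:
(aH).(bH) = ab * (H.H)
We have H^2 = 2.
D.E = (10H).(6H) = 10*6*2
= 60*2
= 120

120


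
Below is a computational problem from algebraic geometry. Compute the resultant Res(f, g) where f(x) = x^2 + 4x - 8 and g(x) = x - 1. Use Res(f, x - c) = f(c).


For Res(f, x - c), we evaluate f at x = c.
f(1) = 1^2 + 4*1 - 8
= 1 + 4 - 8
= 5 - 8 = -3
Res(f, g) = -3

-3


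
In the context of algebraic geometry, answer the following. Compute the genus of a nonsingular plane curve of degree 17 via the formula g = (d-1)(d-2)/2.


Using the genus formula for smooth plane curves:
g = (d-1)(d-2)/2
g = (17-1)(17-2)/2
g = 16*15/2
g = 240/2 = 120

120


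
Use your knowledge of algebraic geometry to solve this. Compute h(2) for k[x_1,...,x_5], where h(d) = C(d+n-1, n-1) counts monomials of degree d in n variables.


The Hilbert function for the polynomial ring in 5 variables is:
h(d) = C(d+n-1, n-1)
h(2) = C(2+5-1, 5-1) = C(6, 4)
= 6! / (4! * 2!)
= 15

15


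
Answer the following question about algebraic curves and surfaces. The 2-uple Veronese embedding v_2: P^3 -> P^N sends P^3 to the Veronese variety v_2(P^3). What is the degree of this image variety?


The Veronese variety v_2(P^3) has degree d^r.
d^r = 2^3 = 8

8


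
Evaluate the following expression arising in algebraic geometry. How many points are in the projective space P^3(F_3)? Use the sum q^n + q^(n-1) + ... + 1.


P^3(F_3) has (q^(n+1) - 1)/(q - 1) points.
= 3^3 + 3^2 + 3^1 + 3^0
= 27 + 9 + 3 + 1
= 40

40


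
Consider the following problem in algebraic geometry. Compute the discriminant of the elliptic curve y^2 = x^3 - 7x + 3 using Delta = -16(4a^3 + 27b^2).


Compute each component:
4a^3 = 4*(-7)^3 = 4*(-343) = -1372
27b^2 = 27*3^2 = 27*9 = 243
4a^3 + 27b^2 = -1372 + 243 = -1129
Delta = -16*(-1129) = 18064

18064


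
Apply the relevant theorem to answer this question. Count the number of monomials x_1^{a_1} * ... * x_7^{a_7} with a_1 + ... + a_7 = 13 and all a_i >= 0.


The number of degree-13 monomials in 7 variables is C(d+n-1, n-1).
= C(13+7-1, 7-1) = C(19, 6)
= 27132

27132


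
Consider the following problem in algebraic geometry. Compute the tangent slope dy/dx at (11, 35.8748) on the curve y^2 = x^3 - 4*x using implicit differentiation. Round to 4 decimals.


Using implicit differentiation of y^2 = x^3 - 4*x:
2y * dy/dx = 3x^2 - 4
dy/dx = (3x^2 - 4)/(2y)
Numerator: 3*11^2 - 4 = 359
Denominator: 2*35.8748 = 71.7496
dy/dx = 359/71.7496 = 5.0035

5.0035


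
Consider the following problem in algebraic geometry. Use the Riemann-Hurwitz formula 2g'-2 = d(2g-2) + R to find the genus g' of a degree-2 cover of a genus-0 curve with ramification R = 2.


Riemann-Hurwitz formula: 2g' - 2 = d(2g - 2) + R
Given: d = 2, g = 0, R = 2
2g' - 2 = 2*(2*0 - 2) + 2
2g' - 2 = 2*(-2) + 2
2g' - 2 = -4 + 2 = -2
2g' = 0
g' = 0

0


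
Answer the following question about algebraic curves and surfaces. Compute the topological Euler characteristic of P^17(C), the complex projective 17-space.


The complex projective space P^17 has one cell in each even real dimension 0, 2, ..., 34.
The cohomology groups are H^{2k}(P^17) = Z for k = 0,...,17, and 0 otherwise.
Euler characteristic = sum of Betti numbers = 1 per even-dimensional cohomology group.
chi(P^17) = 17 + 1 = 18

18


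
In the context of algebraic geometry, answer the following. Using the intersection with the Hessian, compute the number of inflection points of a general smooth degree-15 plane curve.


For a general smooth plane curve C of degree d, the inflection points are
the intersection of C with its Hessian curve, which has degree 3(d-2).
By Bezout, the total intersection number is d * 3(d-2) = 15 * 39 = 585.
For a general curve every flex is ordinary, so each contributes
multiplicity 1 to C·Hess(C), and the number of distinct inflection
points is 3d(d-2).
Inflection points = 3*15*(15-2) = 3*15*13 = 585

585


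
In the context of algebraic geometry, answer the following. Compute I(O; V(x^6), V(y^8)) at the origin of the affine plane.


The intersection multiplicity of V(x^a) and V(y^b) at the origin is:
I(O; V(x^6), V(y^8)) = dim_k(k[x,y]/(x^6, y^8))
A basis for k[x,y]/(x^6, y^8) is the set of monomials x^i * y^j
where 0 <= i < 6 and 0 <= j < 8.
The number of such monomials is 6 * 8 = 48

48


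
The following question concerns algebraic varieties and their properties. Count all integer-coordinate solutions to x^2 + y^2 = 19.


Systematically check integer values of x where x^2 <= 19.
For each valid x, check if 19 - x^2 is a perfect square.
Total integer solutions found: 0

0


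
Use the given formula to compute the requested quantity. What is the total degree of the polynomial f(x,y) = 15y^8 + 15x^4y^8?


Examine each term for its total degree (sum of exponents).
  Term '15y^8' has total degree 0+8 = 8.
  Term '15x^4y^8' has total degree 4+8 = 12.
The maximum total degree among all terms is 12.

12
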